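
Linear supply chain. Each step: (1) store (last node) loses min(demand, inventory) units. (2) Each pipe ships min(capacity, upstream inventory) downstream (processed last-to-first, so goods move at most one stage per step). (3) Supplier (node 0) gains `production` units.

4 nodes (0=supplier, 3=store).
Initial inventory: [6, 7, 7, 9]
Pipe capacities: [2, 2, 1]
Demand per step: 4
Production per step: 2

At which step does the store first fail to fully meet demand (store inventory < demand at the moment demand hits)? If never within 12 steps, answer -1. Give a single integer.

Step 1: demand=4,sold=4 ship[2->3]=1 ship[1->2]=2 ship[0->1]=2 prod=2 -> [6 7 8 6]
Step 2: demand=4,sold=4 ship[2->3]=1 ship[1->2]=2 ship[0->1]=2 prod=2 -> [6 7 9 3]
Step 3: demand=4,sold=3 ship[2->3]=1 ship[1->2]=2 ship[0->1]=2 prod=2 -> [6 7 10 1]
Step 4: demand=4,sold=1 ship[2->3]=1 ship[1->2]=2 ship[0->1]=2 prod=2 -> [6 7 11 1]
Step 5: demand=4,sold=1 ship[2->3]=1 ship[1->2]=2 ship[0->1]=2 prod=2 -> [6 7 12 1]
Step 6: demand=4,sold=1 ship[2->3]=1 ship[1->2]=2 ship[0->1]=2 prod=2 -> [6 7 13 1]
Step 7: demand=4,sold=1 ship[2->3]=1 ship[1->2]=2 ship[0->1]=2 prod=2 -> [6 7 14 1]
Step 8: demand=4,sold=1 ship[2->3]=1 ship[1->2]=2 ship[0->1]=2 prod=2 -> [6 7 15 1]
Step 9: demand=4,sold=1 ship[2->3]=1 ship[1->2]=2 ship[0->1]=2 prod=2 -> [6 7 16 1]
Step 10: demand=4,sold=1 ship[2->3]=1 ship[1->2]=2 ship[0->1]=2 prod=2 -> [6 7 17 1]
Step 11: demand=4,sold=1 ship[2->3]=1 ship[1->2]=2 ship[0->1]=2 prod=2 -> [6 7 18 1]
Step 12: demand=4,sold=1 ship[2->3]=1 ship[1->2]=2 ship[0->1]=2 prod=2 -> [6 7 19 1]
First stockout at step 3

3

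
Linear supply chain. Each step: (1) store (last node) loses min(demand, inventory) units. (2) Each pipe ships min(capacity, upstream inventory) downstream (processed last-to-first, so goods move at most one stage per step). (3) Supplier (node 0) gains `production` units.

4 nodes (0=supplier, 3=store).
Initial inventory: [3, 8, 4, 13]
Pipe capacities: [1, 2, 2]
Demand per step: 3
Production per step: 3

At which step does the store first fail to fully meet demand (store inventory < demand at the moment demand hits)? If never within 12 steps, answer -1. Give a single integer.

Step 1: demand=3,sold=3 ship[2->3]=2 ship[1->2]=2 ship[0->1]=1 prod=3 -> [5 7 4 12]
Step 2: demand=3,sold=3 ship[2->3]=2 ship[1->2]=2 ship[0->1]=1 prod=3 -> [7 6 4 11]
Step 3: demand=3,sold=3 ship[2->3]=2 ship[1->2]=2 ship[0->1]=1 prod=3 -> [9 5 4 10]
Step 4: demand=3,sold=3 ship[2->3]=2 ship[1->2]=2 ship[0->1]=1 prod=3 -> [11 4 4 9]
Step 5: demand=3,sold=3 ship[2->3]=2 ship[1->2]=2 ship[0->1]=1 prod=3 -> [13 3 4 8]
Step 6: demand=3,sold=3 ship[2->3]=2 ship[1->2]=2 ship[0->1]=1 prod=3 -> [15 2 4 7]
Step 7: demand=3,sold=3 ship[2->3]=2 ship[1->2]=2 ship[0->1]=1 prod=3 -> [17 1 4 6]
Step 8: demand=3,sold=3 ship[2->3]=2 ship[1->2]=1 ship[0->1]=1 prod=3 -> [19 1 3 5]
Step 9: demand=3,sold=3 ship[2->3]=2 ship[1->2]=1 ship[0->1]=1 prod=3 -> [21 1 2 4]
Step 10: demand=3,sold=3 ship[2->3]=2 ship[1->2]=1 ship[0->1]=1 prod=3 -> [23 1 1 3]
Step 11: demand=3,sold=3 ship[2->3]=1 ship[1->2]=1 ship[0->1]=1 prod=3 -> [25 1 1 1]
Step 12: demand=3,sold=1 ship[2->3]=1 ship[1->2]=1 ship[0->1]=1 prod=3 -> [27 1 1 1]
First stockout at step 12

12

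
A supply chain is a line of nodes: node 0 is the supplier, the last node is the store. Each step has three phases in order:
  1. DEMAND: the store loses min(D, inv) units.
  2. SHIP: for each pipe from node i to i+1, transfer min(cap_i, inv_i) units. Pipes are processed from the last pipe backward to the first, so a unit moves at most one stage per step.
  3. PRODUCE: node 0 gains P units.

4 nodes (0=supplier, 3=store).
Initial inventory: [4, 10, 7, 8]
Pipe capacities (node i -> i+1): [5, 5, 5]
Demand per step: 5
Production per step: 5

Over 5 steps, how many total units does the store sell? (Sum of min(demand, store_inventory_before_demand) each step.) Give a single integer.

Answer: 25

Derivation:
Step 1: sold=5 (running total=5) -> [5 9 7 8]
Step 2: sold=5 (running total=10) -> [5 9 7 8]
Step 3: sold=5 (running total=15) -> [5 9 7 8]
Step 4: sold=5 (running total=20) -> [5 9 7 8]
Step 5: sold=5 (running total=25) -> [5 9 7 8]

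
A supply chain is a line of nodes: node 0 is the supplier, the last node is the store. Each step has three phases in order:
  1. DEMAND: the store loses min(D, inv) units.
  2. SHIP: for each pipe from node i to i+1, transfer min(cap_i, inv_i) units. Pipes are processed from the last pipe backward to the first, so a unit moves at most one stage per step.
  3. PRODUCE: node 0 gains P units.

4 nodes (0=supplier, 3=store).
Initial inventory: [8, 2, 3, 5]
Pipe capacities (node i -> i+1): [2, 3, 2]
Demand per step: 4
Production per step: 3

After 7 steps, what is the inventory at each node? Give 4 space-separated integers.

Step 1: demand=4,sold=4 ship[2->3]=2 ship[1->2]=2 ship[0->1]=2 prod=3 -> inv=[9 2 3 3]
Step 2: demand=4,sold=3 ship[2->3]=2 ship[1->2]=2 ship[0->1]=2 prod=3 -> inv=[10 2 3 2]
Step 3: demand=4,sold=2 ship[2->3]=2 ship[1->2]=2 ship[0->1]=2 prod=3 -> inv=[11 2 3 2]
Step 4: demand=4,sold=2 ship[2->3]=2 ship[1->2]=2 ship[0->1]=2 prod=3 -> inv=[12 2 3 2]
Step 5: demand=4,sold=2 ship[2->3]=2 ship[1->2]=2 ship[0->1]=2 prod=3 -> inv=[13 2 3 2]
Step 6: demand=4,sold=2 ship[2->3]=2 ship[1->2]=2 ship[0->1]=2 prod=3 -> inv=[14 2 3 2]
Step 7: demand=4,sold=2 ship[2->3]=2 ship[1->2]=2 ship[0->1]=2 prod=3 -> inv=[15 2 3 2]

15 2 3 2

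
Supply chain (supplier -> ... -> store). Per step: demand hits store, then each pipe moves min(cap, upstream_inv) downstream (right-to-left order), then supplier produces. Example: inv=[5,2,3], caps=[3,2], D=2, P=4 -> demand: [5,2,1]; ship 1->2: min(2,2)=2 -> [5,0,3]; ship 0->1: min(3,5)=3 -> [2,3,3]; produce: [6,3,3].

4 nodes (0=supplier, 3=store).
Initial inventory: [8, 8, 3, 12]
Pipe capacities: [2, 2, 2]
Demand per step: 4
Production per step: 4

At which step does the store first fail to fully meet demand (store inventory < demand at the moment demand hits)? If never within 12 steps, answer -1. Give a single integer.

Step 1: demand=4,sold=4 ship[2->3]=2 ship[1->2]=2 ship[0->1]=2 prod=4 -> [10 8 3 10]
Step 2: demand=4,sold=4 ship[2->3]=2 ship[1->2]=2 ship[0->1]=2 prod=4 -> [12 8 3 8]
Step 3: demand=4,sold=4 ship[2->3]=2 ship[1->2]=2 ship[0->1]=2 prod=4 -> [14 8 3 6]
Step 4: demand=4,sold=4 ship[2->3]=2 ship[1->2]=2 ship[0->1]=2 prod=4 -> [16 8 3 4]
Step 5: demand=4,sold=4 ship[2->3]=2 ship[1->2]=2 ship[0->1]=2 prod=4 -> [18 8 3 2]
Step 6: demand=4,sold=2 ship[2->3]=2 ship[1->2]=2 ship[0->1]=2 prod=4 -> [20 8 3 2]
Step 7: demand=4,sold=2 ship[2->3]=2 ship[1->2]=2 ship[0->1]=2 prod=4 -> [22 8 3 2]
Step 8: demand=4,sold=2 ship[2->3]=2 ship[1->2]=2 ship[0->1]=2 prod=4 -> [24 8 3 2]
Step 9: demand=4,sold=2 ship[2->3]=2 ship[1->2]=2 ship[0->1]=2 prod=4 -> [26 8 3 2]
Step 10: demand=4,sold=2 ship[2->3]=2 ship[1->2]=2 ship[0->1]=2 prod=4 -> [28 8 3 2]
Step 11: demand=4,sold=2 ship[2->3]=2 ship[1->2]=2 ship[0->1]=2 prod=4 -> [30 8 3 2]
Step 12: demand=4,sold=2 ship[2->3]=2 ship[1->2]=2 ship[0->1]=2 prod=4 -> [32 8 3 2]
First stockout at step 6

6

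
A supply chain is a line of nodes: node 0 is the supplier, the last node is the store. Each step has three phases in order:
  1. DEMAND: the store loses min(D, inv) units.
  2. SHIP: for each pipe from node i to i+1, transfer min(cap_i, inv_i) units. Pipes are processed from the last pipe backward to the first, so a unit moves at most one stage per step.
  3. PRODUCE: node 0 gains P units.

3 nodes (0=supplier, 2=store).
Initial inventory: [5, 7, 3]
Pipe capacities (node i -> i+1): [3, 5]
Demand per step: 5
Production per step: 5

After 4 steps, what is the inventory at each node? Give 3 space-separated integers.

Step 1: demand=5,sold=3 ship[1->2]=5 ship[0->1]=3 prod=5 -> inv=[7 5 5]
Step 2: demand=5,sold=5 ship[1->2]=5 ship[0->1]=3 prod=5 -> inv=[9 3 5]
Step 3: demand=5,sold=5 ship[1->2]=3 ship[0->1]=3 prod=5 -> inv=[11 3 3]
Step 4: demand=5,sold=3 ship[1->2]=3 ship[0->1]=3 prod=5 -> inv=[13 3 3]

13 3 3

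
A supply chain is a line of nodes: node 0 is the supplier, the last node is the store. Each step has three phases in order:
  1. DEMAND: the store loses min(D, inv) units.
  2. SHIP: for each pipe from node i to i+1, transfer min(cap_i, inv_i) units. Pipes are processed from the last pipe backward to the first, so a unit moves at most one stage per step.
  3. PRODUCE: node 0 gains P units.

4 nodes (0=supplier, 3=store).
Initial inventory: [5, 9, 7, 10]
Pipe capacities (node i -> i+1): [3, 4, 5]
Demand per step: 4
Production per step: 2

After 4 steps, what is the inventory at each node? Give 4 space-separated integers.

Step 1: demand=4,sold=4 ship[2->3]=5 ship[1->2]=4 ship[0->1]=3 prod=2 -> inv=[4 8 6 11]
Step 2: demand=4,sold=4 ship[2->3]=5 ship[1->2]=4 ship[0->1]=3 prod=2 -> inv=[3 7 5 12]
Step 3: demand=4,sold=4 ship[2->3]=5 ship[1->2]=4 ship[0->1]=3 prod=2 -> inv=[2 6 4 13]
Step 4: demand=4,sold=4 ship[2->3]=4 ship[1->2]=4 ship[0->1]=2 prod=2 -> inv=[2 4 4 13]

2 4 4 13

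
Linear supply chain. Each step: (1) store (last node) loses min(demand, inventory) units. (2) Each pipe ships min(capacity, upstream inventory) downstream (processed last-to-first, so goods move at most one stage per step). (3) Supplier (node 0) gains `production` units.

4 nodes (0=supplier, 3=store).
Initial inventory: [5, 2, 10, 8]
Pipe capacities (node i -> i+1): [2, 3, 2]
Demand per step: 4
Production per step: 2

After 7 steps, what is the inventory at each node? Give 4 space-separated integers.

Step 1: demand=4,sold=4 ship[2->3]=2 ship[1->2]=2 ship[0->1]=2 prod=2 -> inv=[5 2 10 6]
Step 2: demand=4,sold=4 ship[2->3]=2 ship[1->2]=2 ship[0->1]=2 prod=2 -> inv=[5 2 10 4]
Step 3: demand=4,sold=4 ship[2->3]=2 ship[1->2]=2 ship[0->1]=2 prod=2 -> inv=[5 2 10 2]
Step 4: demand=4,sold=2 ship[2->3]=2 ship[1->2]=2 ship[0->1]=2 prod=2 -> inv=[5 2 10 2]
Step 5: demand=4,sold=2 ship[2->3]=2 ship[1->2]=2 ship[0->1]=2 prod=2 -> inv=[5 2 10 2]
Step 6: demand=4,sold=2 ship[2->3]=2 ship[1->2]=2 ship[0->1]=2 prod=2 -> inv=[5 2 10 2]
Step 7: demand=4,sold=2 ship[2->3]=2 ship[1->2]=2 ship[0->1]=2 prod=2 -> inv=[5 2 10 2]

5 2 10 2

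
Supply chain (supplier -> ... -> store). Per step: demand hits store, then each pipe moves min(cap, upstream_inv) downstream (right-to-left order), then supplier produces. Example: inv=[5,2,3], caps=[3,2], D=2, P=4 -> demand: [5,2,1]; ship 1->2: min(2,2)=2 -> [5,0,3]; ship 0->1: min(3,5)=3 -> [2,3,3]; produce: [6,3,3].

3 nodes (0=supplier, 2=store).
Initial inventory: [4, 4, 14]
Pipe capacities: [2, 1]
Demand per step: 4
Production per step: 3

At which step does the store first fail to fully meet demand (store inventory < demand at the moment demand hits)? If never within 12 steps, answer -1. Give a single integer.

Step 1: demand=4,sold=4 ship[1->2]=1 ship[0->1]=2 prod=3 -> [5 5 11]
Step 2: demand=4,sold=4 ship[1->2]=1 ship[0->1]=2 prod=3 -> [6 6 8]
Step 3: demand=4,sold=4 ship[1->2]=1 ship[0->1]=2 prod=3 -> [7 7 5]
Step 4: demand=4,sold=4 ship[1->2]=1 ship[0->1]=2 prod=3 -> [8 8 2]
Step 5: demand=4,sold=2 ship[1->2]=1 ship[0->1]=2 prod=3 -> [9 9 1]
Step 6: demand=4,sold=1 ship[1->2]=1 ship[0->1]=2 prod=3 -> [10 10 1]
Step 7: demand=4,sold=1 ship[1->2]=1 ship[0->1]=2 prod=3 -> [11 11 1]
Step 8: demand=4,sold=1 ship[1->2]=1 ship[0->1]=2 prod=3 -> [12 12 1]
Step 9: demand=4,sold=1 ship[1->2]=1 ship[0->1]=2 prod=3 -> [13 13 1]
Step 10: demand=4,sold=1 ship[1->2]=1 ship[0->1]=2 prod=3 -> [14 14 1]
Step 11: demand=4,sold=1 ship[1->2]=1 ship[0->1]=2 prod=3 -> [15 15 1]
Step 12: demand=4,sold=1 ship[1->2]=1 ship[0->1]=2 prod=3 -> [16 16 1]
First stockout at step 5

5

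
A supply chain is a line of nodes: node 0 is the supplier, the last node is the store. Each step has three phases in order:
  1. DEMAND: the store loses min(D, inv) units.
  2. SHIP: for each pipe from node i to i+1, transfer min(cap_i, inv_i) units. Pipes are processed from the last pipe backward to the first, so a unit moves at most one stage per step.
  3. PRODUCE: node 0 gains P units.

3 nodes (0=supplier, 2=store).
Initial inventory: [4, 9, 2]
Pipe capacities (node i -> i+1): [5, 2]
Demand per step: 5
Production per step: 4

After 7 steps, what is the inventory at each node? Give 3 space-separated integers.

Step 1: demand=5,sold=2 ship[1->2]=2 ship[0->1]=4 prod=4 -> inv=[4 11 2]
Step 2: demand=5,sold=2 ship[1->2]=2 ship[0->1]=4 prod=4 -> inv=[4 13 2]
Step 3: demand=5,sold=2 ship[1->2]=2 ship[0->1]=4 prod=4 -> inv=[4 15 2]
Step 4: demand=5,sold=2 ship[1->2]=2 ship[0->1]=4 prod=4 -> inv=[4 17 2]
Step 5: demand=5,sold=2 ship[1->2]=2 ship[0->1]=4 prod=4 -> inv=[4 19 2]
Step 6: demand=5,sold=2 ship[1->2]=2 ship[0->1]=4 prod=4 -> inv=[4 21 2]
Step 7: demand=5,sold=2 ship[1->2]=2 ship[0->1]=4 prod=4 -> inv=[4 23 2]

4 23 2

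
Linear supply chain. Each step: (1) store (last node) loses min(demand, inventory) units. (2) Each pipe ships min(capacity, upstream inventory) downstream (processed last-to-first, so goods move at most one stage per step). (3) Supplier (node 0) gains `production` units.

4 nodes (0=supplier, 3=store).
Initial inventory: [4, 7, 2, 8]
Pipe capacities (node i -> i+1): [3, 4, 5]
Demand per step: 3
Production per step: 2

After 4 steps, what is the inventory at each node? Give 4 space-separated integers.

Step 1: demand=3,sold=3 ship[2->3]=2 ship[1->2]=4 ship[0->1]=3 prod=2 -> inv=[3 6 4 7]
Step 2: demand=3,sold=3 ship[2->3]=4 ship[1->2]=4 ship[0->1]=3 prod=2 -> inv=[2 5 4 8]
Step 3: demand=3,sold=3 ship[2->3]=4 ship[1->2]=4 ship[0->1]=2 prod=2 -> inv=[2 3 4 9]
Step 4: demand=3,sold=3 ship[2->3]=4 ship[1->2]=3 ship[0->1]=2 prod=2 -> inv=[2 2 3 10]

2 2 3 10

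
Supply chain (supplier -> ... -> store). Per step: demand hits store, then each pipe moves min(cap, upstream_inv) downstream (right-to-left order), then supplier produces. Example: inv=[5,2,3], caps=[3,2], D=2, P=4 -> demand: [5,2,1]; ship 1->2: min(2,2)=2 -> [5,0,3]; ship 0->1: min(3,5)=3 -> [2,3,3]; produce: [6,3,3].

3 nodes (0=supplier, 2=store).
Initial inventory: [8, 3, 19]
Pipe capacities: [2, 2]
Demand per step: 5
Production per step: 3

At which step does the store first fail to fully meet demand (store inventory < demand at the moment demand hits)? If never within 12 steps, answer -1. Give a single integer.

Step 1: demand=5,sold=5 ship[1->2]=2 ship[0->1]=2 prod=3 -> [9 3 16]
Step 2: demand=5,sold=5 ship[1->2]=2 ship[0->1]=2 prod=3 -> [10 3 13]
Step 3: demand=5,sold=5 ship[1->2]=2 ship[0->1]=2 prod=3 -> [11 3 10]
Step 4: demand=5,sold=5 ship[1->2]=2 ship[0->1]=2 prod=3 -> [12 3 7]
Step 5: demand=5,sold=5 ship[1->2]=2 ship[0->1]=2 prod=3 -> [13 3 4]
Step 6: demand=5,sold=4 ship[1->2]=2 ship[0->1]=2 prod=3 -> [14 3 2]
Step 7: demand=5,sold=2 ship[1->2]=2 ship[0->1]=2 prod=3 -> [15 3 2]
Step 8: demand=5,sold=2 ship[1->2]=2 ship[0->1]=2 prod=3 -> [16 3 2]
Step 9: demand=5,sold=2 ship[1->2]=2 ship[0->1]=2 prod=3 -> [17 3 2]
Step 10: demand=5,sold=2 ship[1->2]=2 ship[0->1]=2 prod=3 -> [18 3 2]
Step 11: demand=5,sold=2 ship[1->2]=2 ship[0->1]=2 prod=3 -> [19 3 2]
Step 12: demand=5,sold=2 ship[1->2]=2 ship[0->1]=2 prod=3 -> [20 3 2]
First stockout at step 6

6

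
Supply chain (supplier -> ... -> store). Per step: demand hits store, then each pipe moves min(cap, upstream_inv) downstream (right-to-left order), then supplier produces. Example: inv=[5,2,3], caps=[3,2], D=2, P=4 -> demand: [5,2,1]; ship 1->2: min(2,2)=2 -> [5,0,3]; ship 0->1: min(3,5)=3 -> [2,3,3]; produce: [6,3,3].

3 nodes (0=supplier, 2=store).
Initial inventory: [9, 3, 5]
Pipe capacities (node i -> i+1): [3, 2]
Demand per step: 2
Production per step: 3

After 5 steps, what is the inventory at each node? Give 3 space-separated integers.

Step 1: demand=2,sold=2 ship[1->2]=2 ship[0->1]=3 prod=3 -> inv=[9 4 5]
Step 2: demand=2,sold=2 ship[1->2]=2 ship[0->1]=3 prod=3 -> inv=[9 5 5]
Step 3: demand=2,sold=2 ship[1->2]=2 ship[0->1]=3 prod=3 -> inv=[9 6 5]
Step 4: demand=2,sold=2 ship[1->2]=2 ship[0->1]=3 prod=3 -> inv=[9 7 5]
Step 5: demand=2,sold=2 ship[1->2]=2 ship[0->1]=3 prod=3 -> inv=[9 8 5]

9 8 5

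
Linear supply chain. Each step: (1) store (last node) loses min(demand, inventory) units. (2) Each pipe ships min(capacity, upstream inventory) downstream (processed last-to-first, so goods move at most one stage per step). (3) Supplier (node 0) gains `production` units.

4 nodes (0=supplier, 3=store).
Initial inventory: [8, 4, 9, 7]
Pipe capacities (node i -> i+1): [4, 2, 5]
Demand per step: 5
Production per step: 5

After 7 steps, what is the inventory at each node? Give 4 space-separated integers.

Step 1: demand=5,sold=5 ship[2->3]=5 ship[1->2]=2 ship[0->1]=4 prod=5 -> inv=[9 6 6 7]
Step 2: demand=5,sold=5 ship[2->3]=5 ship[1->2]=2 ship[0->1]=4 prod=5 -> inv=[10 8 3 7]
Step 3: demand=5,sold=5 ship[2->3]=3 ship[1->2]=2 ship[0->1]=4 prod=5 -> inv=[11 10 2 5]
Step 4: demand=5,sold=5 ship[2->3]=2 ship[1->2]=2 ship[0->1]=4 prod=5 -> inv=[12 12 2 2]
Step 5: demand=5,sold=2 ship[2->3]=2 ship[1->2]=2 ship[0->1]=4 prod=5 -> inv=[13 14 2 2]
Step 6: demand=5,sold=2 ship[2->3]=2 ship[1->2]=2 ship[0->1]=4 prod=5 -> inv=[14 16 2 2]
Step 7: demand=5,sold=2 ship[2->3]=2 ship[1->2]=2 ship[0->1]=4 prod=5 -> inv=[15 18 2 2]

15 18 2 2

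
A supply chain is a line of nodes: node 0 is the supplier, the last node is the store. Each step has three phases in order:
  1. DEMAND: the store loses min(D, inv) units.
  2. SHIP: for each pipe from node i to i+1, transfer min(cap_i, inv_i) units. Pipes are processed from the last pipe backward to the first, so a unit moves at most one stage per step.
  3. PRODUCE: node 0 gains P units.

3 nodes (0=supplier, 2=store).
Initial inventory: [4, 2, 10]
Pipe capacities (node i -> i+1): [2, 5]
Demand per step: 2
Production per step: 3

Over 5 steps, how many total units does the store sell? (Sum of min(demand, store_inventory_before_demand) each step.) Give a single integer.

Step 1: sold=2 (running total=2) -> [5 2 10]
Step 2: sold=2 (running total=4) -> [6 2 10]
Step 3: sold=2 (running total=6) -> [7 2 10]
Step 4: sold=2 (running total=8) -> [8 2 10]
Step 5: sold=2 (running total=10) -> [9 2 10]

Answer: 10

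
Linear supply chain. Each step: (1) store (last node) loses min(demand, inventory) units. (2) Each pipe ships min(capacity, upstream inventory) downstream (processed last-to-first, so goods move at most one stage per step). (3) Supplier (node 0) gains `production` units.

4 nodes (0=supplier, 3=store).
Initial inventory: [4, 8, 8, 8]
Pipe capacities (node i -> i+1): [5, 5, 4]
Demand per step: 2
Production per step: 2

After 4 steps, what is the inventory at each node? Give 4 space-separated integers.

Step 1: demand=2,sold=2 ship[2->3]=4 ship[1->2]=5 ship[0->1]=4 prod=2 -> inv=[2 7 9 10]
Step 2: demand=2,sold=2 ship[2->3]=4 ship[1->2]=5 ship[0->1]=2 prod=2 -> inv=[2 4 10 12]
Step 3: demand=2,sold=2 ship[2->3]=4 ship[1->2]=4 ship[0->1]=2 prod=2 -> inv=[2 2 10 14]
Step 4: demand=2,sold=2 ship[2->3]=4 ship[1->2]=2 ship[0->1]=2 prod=2 -> inv=[2 2 8 16]

2 2 8 16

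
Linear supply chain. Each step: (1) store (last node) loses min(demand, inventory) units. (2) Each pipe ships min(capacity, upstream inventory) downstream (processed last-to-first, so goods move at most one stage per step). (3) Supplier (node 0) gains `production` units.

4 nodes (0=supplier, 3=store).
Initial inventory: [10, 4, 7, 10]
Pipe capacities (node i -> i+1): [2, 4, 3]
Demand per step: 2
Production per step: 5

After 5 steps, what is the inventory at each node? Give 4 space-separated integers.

Step 1: demand=2,sold=2 ship[2->3]=3 ship[1->2]=4 ship[0->1]=2 prod=5 -> inv=[13 2 8 11]
Step 2: demand=2,sold=2 ship[2->3]=3 ship[1->2]=2 ship[0->1]=2 prod=5 -> inv=[16 2 7 12]
Step 3: demand=2,sold=2 ship[2->3]=3 ship[1->2]=2 ship[0->1]=2 prod=5 -> inv=[19 2 6 13]
Step 4: demand=2,sold=2 ship[2->3]=3 ship[1->2]=2 ship[0->1]=2 prod=5 -> inv=[22 2 5 14]
Step 5: demand=2,sold=2 ship[2->3]=3 ship[1->2]=2 ship[0->1]=2 prod=5 -> inv=[25 2 4 15]

25 2 4 15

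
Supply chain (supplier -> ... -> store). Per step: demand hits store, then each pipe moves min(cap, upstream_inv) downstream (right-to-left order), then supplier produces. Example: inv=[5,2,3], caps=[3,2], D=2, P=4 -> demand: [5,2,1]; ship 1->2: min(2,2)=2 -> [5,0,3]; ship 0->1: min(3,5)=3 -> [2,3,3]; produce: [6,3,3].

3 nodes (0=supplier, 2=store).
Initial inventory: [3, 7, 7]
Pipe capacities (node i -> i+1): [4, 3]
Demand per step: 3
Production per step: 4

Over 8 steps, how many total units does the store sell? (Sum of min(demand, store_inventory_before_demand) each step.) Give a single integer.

Step 1: sold=3 (running total=3) -> [4 7 7]
Step 2: sold=3 (running total=6) -> [4 8 7]
Step 3: sold=3 (running total=9) -> [4 9 7]
Step 4: sold=3 (running total=12) -> [4 10 7]
Step 5: sold=3 (running total=15) -> [4 11 7]
Step 6: sold=3 (running total=18) -> [4 12 7]
Step 7: sold=3 (running total=21) -> [4 13 7]
Step 8: sold=3 (running total=24) -> [4 14 7]

Answer: 24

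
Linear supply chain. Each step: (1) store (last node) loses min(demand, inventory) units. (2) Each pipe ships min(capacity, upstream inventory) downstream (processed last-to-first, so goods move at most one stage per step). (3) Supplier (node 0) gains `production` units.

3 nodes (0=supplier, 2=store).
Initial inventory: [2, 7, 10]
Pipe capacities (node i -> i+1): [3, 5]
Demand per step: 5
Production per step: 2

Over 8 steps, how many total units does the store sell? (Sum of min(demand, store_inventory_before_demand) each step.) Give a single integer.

Answer: 29

Derivation:
Step 1: sold=5 (running total=5) -> [2 4 10]
Step 2: sold=5 (running total=10) -> [2 2 9]
Step 3: sold=5 (running total=15) -> [2 2 6]
Step 4: sold=5 (running total=20) -> [2 2 3]
Step 5: sold=3 (running total=23) -> [2 2 2]
Step 6: sold=2 (running total=25) -> [2 2 2]
Step 7: sold=2 (running total=27) -> [2 2 2]
Step 8: sold=2 (running total=29) -> [2 2 2]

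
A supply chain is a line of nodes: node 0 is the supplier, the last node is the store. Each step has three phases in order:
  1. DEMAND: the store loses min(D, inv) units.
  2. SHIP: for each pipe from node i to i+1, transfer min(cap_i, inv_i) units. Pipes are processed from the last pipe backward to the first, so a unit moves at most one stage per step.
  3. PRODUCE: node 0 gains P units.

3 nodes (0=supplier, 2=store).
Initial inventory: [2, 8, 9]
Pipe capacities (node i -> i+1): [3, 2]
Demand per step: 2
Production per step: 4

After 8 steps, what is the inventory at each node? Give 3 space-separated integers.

Step 1: demand=2,sold=2 ship[1->2]=2 ship[0->1]=2 prod=4 -> inv=[4 8 9]
Step 2: demand=2,sold=2 ship[1->2]=2 ship[0->1]=3 prod=4 -> inv=[5 9 9]
Step 3: demand=2,sold=2 ship[1->2]=2 ship[0->1]=3 prod=4 -> inv=[6 10 9]
Step 4: demand=2,sold=2 ship[1->2]=2 ship[0->1]=3 prod=4 -> inv=[7 11 9]
Step 5: demand=2,sold=2 ship[1->2]=2 ship[0->1]=3 prod=4 -> inv=[8 12 9]
Step 6: demand=2,sold=2 ship[1->2]=2 ship[0->1]=3 prod=4 -> inv=[9 13 9]
Step 7: demand=2,sold=2 ship[1->2]=2 ship[0->1]=3 prod=4 -> inv=[10 14 9]
Step 8: demand=2,sold=2 ship[1->2]=2 ship[0->1]=3 prod=4 -> inv=[11 15 9]

11 15 9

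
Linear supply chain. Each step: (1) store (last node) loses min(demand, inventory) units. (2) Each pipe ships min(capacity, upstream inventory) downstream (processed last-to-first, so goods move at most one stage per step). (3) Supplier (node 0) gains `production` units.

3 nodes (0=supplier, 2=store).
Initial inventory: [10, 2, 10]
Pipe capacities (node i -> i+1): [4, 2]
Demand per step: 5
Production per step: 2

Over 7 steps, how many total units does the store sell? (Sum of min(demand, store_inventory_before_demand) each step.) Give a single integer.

Answer: 22

Derivation:
Step 1: sold=5 (running total=5) -> [8 4 7]
Step 2: sold=5 (running total=10) -> [6 6 4]
Step 3: sold=4 (running total=14) -> [4 8 2]
Step 4: sold=2 (running total=16) -> [2 10 2]
Step 5: sold=2 (running total=18) -> [2 10 2]
Step 6: sold=2 (running total=20) -> [2 10 2]
Step 7: sold=2 (running total=22) -> [2 10 2]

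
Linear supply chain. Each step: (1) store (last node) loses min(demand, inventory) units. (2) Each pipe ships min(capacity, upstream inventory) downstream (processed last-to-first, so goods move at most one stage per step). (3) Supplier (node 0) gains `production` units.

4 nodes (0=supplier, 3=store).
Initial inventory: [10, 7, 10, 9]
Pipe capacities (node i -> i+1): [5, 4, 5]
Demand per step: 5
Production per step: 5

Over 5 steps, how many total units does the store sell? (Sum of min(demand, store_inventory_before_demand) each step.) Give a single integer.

Answer: 25

Derivation:
Step 1: sold=5 (running total=5) -> [10 8 9 9]
Step 2: sold=5 (running total=10) -> [10 9 8 9]
Step 3: sold=5 (running total=15) -> [10 10 7 9]
Step 4: sold=5 (running total=20) -> [10 11 6 9]
Step 5: sold=5 (running total=25) -> [10 12 5 9]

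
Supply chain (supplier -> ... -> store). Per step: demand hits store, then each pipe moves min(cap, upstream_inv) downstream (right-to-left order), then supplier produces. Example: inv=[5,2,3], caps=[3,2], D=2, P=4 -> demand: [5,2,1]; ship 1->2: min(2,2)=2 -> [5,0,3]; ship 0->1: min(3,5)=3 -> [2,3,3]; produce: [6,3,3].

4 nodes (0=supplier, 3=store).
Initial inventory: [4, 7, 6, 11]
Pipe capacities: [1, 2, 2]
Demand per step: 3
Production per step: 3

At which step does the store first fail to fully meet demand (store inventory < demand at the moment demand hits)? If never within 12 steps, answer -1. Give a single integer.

Step 1: demand=3,sold=3 ship[2->3]=2 ship[1->2]=2 ship[0->1]=1 prod=3 -> [6 6 6 10]
Step 2: demand=3,sold=3 ship[2->3]=2 ship[1->2]=2 ship[0->1]=1 prod=3 -> [8 5 6 9]
Step 3: demand=3,sold=3 ship[2->3]=2 ship[1->2]=2 ship[0->1]=1 prod=3 -> [10 4 6 8]
Step 4: demand=3,sold=3 ship[2->3]=2 ship[1->2]=2 ship[0->1]=1 prod=3 -> [12 3 6 7]
Step 5: demand=3,sold=3 ship[2->3]=2 ship[1->2]=2 ship[0->1]=1 prod=3 -> [14 2 6 6]
Step 6: demand=3,sold=3 ship[2->3]=2 ship[1->2]=2 ship[0->1]=1 prod=3 -> [16 1 6 5]
Step 7: demand=3,sold=3 ship[2->3]=2 ship[1->2]=1 ship[0->1]=1 prod=3 -> [18 1 5 4]
Step 8: demand=3,sold=3 ship[2->3]=2 ship[1->2]=1 ship[0->1]=1 prod=3 -> [20 1 4 3]
Step 9: demand=3,sold=3 ship[2->3]=2 ship[1->2]=1 ship[0->1]=1 prod=3 -> [22 1 3 2]
Step 10: demand=3,sold=2 ship[2->3]=2 ship[1->2]=1 ship[0->1]=1 prod=3 -> [24 1 2 2]
Step 11: demand=3,sold=2 ship[2->3]=2 ship[1->2]=1 ship[0->1]=1 prod=3 -> [26 1 1 2]
Step 12: demand=3,sold=2 ship[2->3]=1 ship[1->2]=1 ship[0->1]=1 prod=3 -> [28 1 1 1]
First stockout at step 10

10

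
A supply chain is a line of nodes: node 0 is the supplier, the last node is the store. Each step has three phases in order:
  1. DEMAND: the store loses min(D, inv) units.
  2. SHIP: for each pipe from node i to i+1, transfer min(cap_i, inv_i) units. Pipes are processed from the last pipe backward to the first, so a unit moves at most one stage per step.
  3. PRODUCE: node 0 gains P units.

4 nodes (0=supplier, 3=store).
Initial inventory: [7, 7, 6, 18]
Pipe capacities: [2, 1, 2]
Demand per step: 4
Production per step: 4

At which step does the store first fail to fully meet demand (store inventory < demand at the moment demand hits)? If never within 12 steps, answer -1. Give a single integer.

Step 1: demand=4,sold=4 ship[2->3]=2 ship[1->2]=1 ship[0->1]=2 prod=4 -> [9 8 5 16]
Step 2: demand=4,sold=4 ship[2->3]=2 ship[1->2]=1 ship[0->1]=2 prod=4 -> [11 9 4 14]
Step 3: demand=4,sold=4 ship[2->3]=2 ship[1->2]=1 ship[0->1]=2 prod=4 -> [13 10 3 12]
Step 4: demand=4,sold=4 ship[2->3]=2 ship[1->2]=1 ship[0->1]=2 prod=4 -> [15 11 2 10]
Step 5: demand=4,sold=4 ship[2->3]=2 ship[1->2]=1 ship[0->1]=2 prod=4 -> [17 12 1 8]
Step 6: demand=4,sold=4 ship[2->3]=1 ship[1->2]=1 ship[0->1]=2 prod=4 -> [19 13 1 5]
Step 7: demand=4,sold=4 ship[2->3]=1 ship[1->2]=1 ship[0->1]=2 prod=4 -> [21 14 1 2]
Step 8: demand=4,sold=2 ship[2->3]=1 ship[1->2]=1 ship[0->1]=2 prod=4 -> [23 15 1 1]
Step 9: demand=4,sold=1 ship[2->3]=1 ship[1->2]=1 ship[0->1]=2 prod=4 -> [25 16 1 1]
Step 10: demand=4,sold=1 ship[2->3]=1 ship[1->2]=1 ship[0->1]=2 prod=4 -> [27 17 1 1]
Step 11: demand=4,sold=1 ship[2->3]=1 ship[1->2]=1 ship[0->1]=2 prod=4 -> [29 18 1 1]
Step 12: demand=4,sold=1 ship[2->3]=1 ship[1->2]=1 ship[0->1]=2 prod=4 -> [31 19 1 1]
First stockout at step 8

8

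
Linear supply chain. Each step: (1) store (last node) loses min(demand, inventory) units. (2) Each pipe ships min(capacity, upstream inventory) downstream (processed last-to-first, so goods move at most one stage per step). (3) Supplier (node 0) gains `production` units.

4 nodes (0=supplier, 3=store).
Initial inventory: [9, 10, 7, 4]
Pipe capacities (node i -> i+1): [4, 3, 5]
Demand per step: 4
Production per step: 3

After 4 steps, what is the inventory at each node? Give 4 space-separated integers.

Step 1: demand=4,sold=4 ship[2->3]=5 ship[1->2]=3 ship[0->1]=4 prod=3 -> inv=[8 11 5 5]
Step 2: demand=4,sold=4 ship[2->3]=5 ship[1->2]=3 ship[0->1]=4 prod=3 -> inv=[7 12 3 6]
Step 3: demand=4,sold=4 ship[2->3]=3 ship[1->2]=3 ship[0->1]=4 prod=3 -> inv=[6 13 3 5]
Step 4: demand=4,sold=4 ship[2->3]=3 ship[1->2]=3 ship[0->1]=4 prod=3 -> inv=[5 14 3 4]

5 14 3 4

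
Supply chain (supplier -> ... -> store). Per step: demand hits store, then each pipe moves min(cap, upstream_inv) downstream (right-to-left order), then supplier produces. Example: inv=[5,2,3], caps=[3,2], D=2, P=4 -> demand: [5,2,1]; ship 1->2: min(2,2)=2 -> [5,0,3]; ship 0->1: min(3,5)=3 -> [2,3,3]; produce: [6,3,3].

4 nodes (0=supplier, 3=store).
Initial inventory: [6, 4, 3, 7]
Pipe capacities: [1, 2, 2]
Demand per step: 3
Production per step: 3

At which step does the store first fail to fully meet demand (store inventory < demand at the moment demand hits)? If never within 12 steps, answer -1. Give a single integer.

Step 1: demand=3,sold=3 ship[2->3]=2 ship[1->2]=2 ship[0->1]=1 prod=3 -> [8 3 3 6]
Step 2: demand=3,sold=3 ship[2->3]=2 ship[1->2]=2 ship[0->1]=1 prod=3 -> [10 2 3 5]
Step 3: demand=3,sold=3 ship[2->3]=2 ship[1->2]=2 ship[0->1]=1 prod=3 -> [12 1 3 4]
Step 4: demand=3,sold=3 ship[2->3]=2 ship[1->2]=1 ship[0->1]=1 prod=3 -> [14 1 2 3]
Step 5: demand=3,sold=3 ship[2->3]=2 ship[1->2]=1 ship[0->1]=1 prod=3 -> [16 1 1 2]
Step 6: demand=3,sold=2 ship[2->3]=1 ship[1->2]=1 ship[0->1]=1 prod=3 -> [18 1 1 1]
Step 7: demand=3,sold=1 ship[2->3]=1 ship[1->2]=1 ship[0->1]=1 prod=3 -> [20 1 1 1]
Step 8: demand=3,sold=1 ship[2->3]=1 ship[1->2]=1 ship[0->1]=1 prod=3 -> [22 1 1 1]
Step 9: demand=3,sold=1 ship[2->3]=1 ship[1->2]=1 ship[0->1]=1 prod=3 -> [24 1 1 1]
Step 10: demand=3,sold=1 ship[2->3]=1 ship[1->2]=1 ship[0->1]=1 prod=3 -> [26 1 1 1]
Step 11: demand=3,sold=1 ship[2->3]=1 ship[1->2]=1 ship[0->1]=1 prod=3 -> [28 1 1 1]
Step 12: demand=3,sold=1 ship[2->3]=1 ship[1->2]=1 ship[0->1]=1 prod=3 -> [30 1 1 1]
First stockout at step 6

6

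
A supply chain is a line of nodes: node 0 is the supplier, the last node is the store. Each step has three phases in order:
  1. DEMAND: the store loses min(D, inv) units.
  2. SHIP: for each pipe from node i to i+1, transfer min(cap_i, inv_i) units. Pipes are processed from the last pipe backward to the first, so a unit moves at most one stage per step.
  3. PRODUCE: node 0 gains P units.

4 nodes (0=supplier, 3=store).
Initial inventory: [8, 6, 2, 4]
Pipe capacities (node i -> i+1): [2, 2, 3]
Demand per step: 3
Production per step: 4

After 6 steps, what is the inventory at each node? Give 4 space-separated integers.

Step 1: demand=3,sold=3 ship[2->3]=2 ship[1->2]=2 ship[0->1]=2 prod=4 -> inv=[10 6 2 3]
Step 2: demand=3,sold=3 ship[2->3]=2 ship[1->2]=2 ship[0->1]=2 prod=4 -> inv=[12 6 2 2]
Step 3: demand=3,sold=2 ship[2->3]=2 ship[1->2]=2 ship[0->1]=2 prod=4 -> inv=[14 6 2 2]
Step 4: demand=3,sold=2 ship[2->3]=2 ship[1->2]=2 ship[0->1]=2 prod=4 -> inv=[16 6 2 2]
Step 5: demand=3,sold=2 ship[2->3]=2 ship[1->2]=2 ship[0->1]=2 prod=4 -> inv=[18 6 2 2]
Step 6: demand=3,sold=2 ship[2->3]=2 ship[1->2]=2 ship[0->1]=2 prod=4 -> inv=[20 6 2 2]

20 6 2 2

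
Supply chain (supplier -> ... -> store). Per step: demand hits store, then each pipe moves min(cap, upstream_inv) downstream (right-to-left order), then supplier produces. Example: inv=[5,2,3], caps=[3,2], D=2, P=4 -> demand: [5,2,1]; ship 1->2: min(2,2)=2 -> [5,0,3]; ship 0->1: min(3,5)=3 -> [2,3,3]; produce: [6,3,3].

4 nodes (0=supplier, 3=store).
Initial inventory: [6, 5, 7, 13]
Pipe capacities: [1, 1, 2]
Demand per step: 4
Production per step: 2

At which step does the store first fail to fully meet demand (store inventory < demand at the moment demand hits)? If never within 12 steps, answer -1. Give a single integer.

Step 1: demand=4,sold=4 ship[2->3]=2 ship[1->2]=1 ship[0->1]=1 prod=2 -> [7 5 6 11]
Step 2: demand=4,sold=4 ship[2->3]=2 ship[1->2]=1 ship[0->1]=1 prod=2 -> [8 5 5 9]
Step 3: demand=4,sold=4 ship[2->3]=2 ship[1->2]=1 ship[0->1]=1 prod=2 -> [9 5 4 7]
Step 4: demand=4,sold=4 ship[2->3]=2 ship[1->2]=1 ship[0->1]=1 prod=2 -> [10 5 3 5]
Step 5: demand=4,sold=4 ship[2->3]=2 ship[1->2]=1 ship[0->1]=1 prod=2 -> [11 5 2 3]
Step 6: demand=4,sold=3 ship[2->3]=2 ship[1->2]=1 ship[0->1]=1 prod=2 -> [12 5 1 2]
Step 7: demand=4,sold=2 ship[2->3]=1 ship[1->2]=1 ship[0->1]=1 prod=2 -> [13 5 1 1]
Step 8: demand=4,sold=1 ship[2->3]=1 ship[1->2]=1 ship[0->1]=1 prod=2 -> [14 5 1 1]
Step 9: demand=4,sold=1 ship[2->3]=1 ship[1->2]=1 ship[0->1]=1 prod=2 -> [15 5 1 1]
Step 10: demand=4,sold=1 ship[2->3]=1 ship[1->2]=1 ship[0->1]=1 prod=2 -> [16 5 1 1]
Step 11: demand=4,sold=1 ship[2->3]=1 ship[1->2]=1 ship[0->1]=1 prod=2 -> [17 5 1 1]
Step 12: demand=4,sold=1 ship[2->3]=1 ship[1->2]=1 ship[0->1]=1 prod=2 -> [18 5 1 1]
First stockout at step 6

6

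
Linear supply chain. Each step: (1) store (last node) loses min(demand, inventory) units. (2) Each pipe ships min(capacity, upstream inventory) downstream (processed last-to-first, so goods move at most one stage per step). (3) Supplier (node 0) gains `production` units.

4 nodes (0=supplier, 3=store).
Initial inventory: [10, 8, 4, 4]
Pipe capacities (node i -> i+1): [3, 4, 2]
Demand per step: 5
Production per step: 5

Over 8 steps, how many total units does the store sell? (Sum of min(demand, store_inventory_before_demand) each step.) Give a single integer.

Step 1: sold=4 (running total=4) -> [12 7 6 2]
Step 2: sold=2 (running total=6) -> [14 6 8 2]
Step 3: sold=2 (running total=8) -> [16 5 10 2]
Step 4: sold=2 (running total=10) -> [18 4 12 2]
Step 5: sold=2 (running total=12) -> [20 3 14 2]
Step 6: sold=2 (running total=14) -> [22 3 15 2]
Step 7: sold=2 (running total=16) -> [24 3 16 2]
Step 8: sold=2 (running total=18) -> [26 3 17 2]

Answer: 18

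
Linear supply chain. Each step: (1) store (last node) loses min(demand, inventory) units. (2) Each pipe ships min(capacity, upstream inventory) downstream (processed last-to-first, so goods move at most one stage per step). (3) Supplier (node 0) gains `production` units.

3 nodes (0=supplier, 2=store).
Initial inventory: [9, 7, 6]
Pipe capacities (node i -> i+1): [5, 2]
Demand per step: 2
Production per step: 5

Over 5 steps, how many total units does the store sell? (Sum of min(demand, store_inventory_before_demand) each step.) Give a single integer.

Answer: 10

Derivation:
Step 1: sold=2 (running total=2) -> [9 10 6]
Step 2: sold=2 (running total=4) -> [9 13 6]
Step 3: sold=2 (running total=6) -> [9 16 6]
Step 4: sold=2 (running total=8) -> [9 19 6]
Step 5: sold=2 (running total=10) -> [9 22 6]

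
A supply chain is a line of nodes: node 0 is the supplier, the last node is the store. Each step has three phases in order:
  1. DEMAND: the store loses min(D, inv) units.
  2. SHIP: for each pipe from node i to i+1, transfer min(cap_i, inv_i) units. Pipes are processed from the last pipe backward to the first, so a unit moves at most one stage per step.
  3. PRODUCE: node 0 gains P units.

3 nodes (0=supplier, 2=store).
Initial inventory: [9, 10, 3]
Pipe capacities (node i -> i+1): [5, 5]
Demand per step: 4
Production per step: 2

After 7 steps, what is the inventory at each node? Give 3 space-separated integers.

Step 1: demand=4,sold=3 ship[1->2]=5 ship[0->1]=5 prod=2 -> inv=[6 10 5]
Step 2: demand=4,sold=4 ship[1->2]=5 ship[0->1]=5 prod=2 -> inv=[3 10 6]
Step 3: demand=4,sold=4 ship[1->2]=5 ship[0->1]=3 prod=2 -> inv=[2 8 7]
Step 4: demand=4,sold=4 ship[1->2]=5 ship[0->1]=2 prod=2 -> inv=[2 5 8]
Step 5: demand=4,sold=4 ship[1->2]=5 ship[0->1]=2 prod=2 -> inv=[2 2 9]
Step 6: demand=4,sold=4 ship[1->2]=2 ship[0->1]=2 prod=2 -> inv=[2 2 7]
Step 7: demand=4,sold=4 ship[1->2]=2 ship[0->1]=2 prod=2 -> inv=[2 2 5]

2 2 5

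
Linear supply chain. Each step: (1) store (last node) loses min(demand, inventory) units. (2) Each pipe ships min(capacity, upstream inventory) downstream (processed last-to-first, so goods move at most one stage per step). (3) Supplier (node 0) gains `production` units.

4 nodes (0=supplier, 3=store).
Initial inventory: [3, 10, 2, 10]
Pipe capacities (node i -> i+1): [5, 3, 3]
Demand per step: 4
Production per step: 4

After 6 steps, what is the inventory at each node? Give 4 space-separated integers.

Step 1: demand=4,sold=4 ship[2->3]=2 ship[1->2]=3 ship[0->1]=3 prod=4 -> inv=[4 10 3 8]
Step 2: demand=4,sold=4 ship[2->3]=3 ship[1->2]=3 ship[0->1]=4 prod=4 -> inv=[4 11 3 7]
Step 3: demand=4,sold=4 ship[2->3]=3 ship[1->2]=3 ship[0->1]=4 prod=4 -> inv=[4 12 3 6]
Step 4: demand=4,sold=4 ship[2->3]=3 ship[1->2]=3 ship[0->1]=4 prod=4 -> inv=[4 13 3 5]
Step 5: demand=4,sold=4 ship[2->3]=3 ship[1->2]=3 ship[0->1]=4 prod=4 -> inv=[4 14 3 4]
Step 6: demand=4,sold=4 ship[2->3]=3 ship[1->2]=3 ship[0->1]=4 prod=4 -> inv=[4 15 3 3]

4 15 3 3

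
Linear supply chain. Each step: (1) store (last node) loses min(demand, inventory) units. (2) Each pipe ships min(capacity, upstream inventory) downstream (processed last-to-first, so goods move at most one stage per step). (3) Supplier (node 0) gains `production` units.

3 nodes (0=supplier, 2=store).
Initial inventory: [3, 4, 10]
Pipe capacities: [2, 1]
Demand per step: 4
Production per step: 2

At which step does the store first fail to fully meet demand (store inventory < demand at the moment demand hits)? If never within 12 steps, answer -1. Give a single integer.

Step 1: demand=4,sold=4 ship[1->2]=1 ship[0->1]=2 prod=2 -> [3 5 7]
Step 2: demand=4,sold=4 ship[1->2]=1 ship[0->1]=2 prod=2 -> [3 6 4]
Step 3: demand=4,sold=4 ship[1->2]=1 ship[0->1]=2 prod=2 -> [3 7 1]
Step 4: demand=4,sold=1 ship[1->2]=1 ship[0->1]=2 prod=2 -> [3 8 1]
Step 5: demand=4,sold=1 ship[1->2]=1 ship[0->1]=2 prod=2 -> [3 9 1]
Step 6: demand=4,sold=1 ship[1->2]=1 ship[0->1]=2 prod=2 -> [3 10 1]
Step 7: demand=4,sold=1 ship[1->2]=1 ship[0->1]=2 prod=2 -> [3 11 1]
Step 8: demand=4,sold=1 ship[1->2]=1 ship[0->1]=2 prod=2 -> [3 12 1]
Step 9: demand=4,sold=1 ship[1->2]=1 ship[0->1]=2 prod=2 -> [3 13 1]
Step 10: demand=4,sold=1 ship[1->2]=1 ship[0->1]=2 prod=2 -> [3 14 1]
Step 11: demand=4,sold=1 ship[1->2]=1 ship[0->1]=2 prod=2 -> [3 15 1]
Step 12: demand=4,sold=1 ship[1->2]=1 ship[0->1]=2 prod=2 -> [3 16 1]
First stockout at step 4

4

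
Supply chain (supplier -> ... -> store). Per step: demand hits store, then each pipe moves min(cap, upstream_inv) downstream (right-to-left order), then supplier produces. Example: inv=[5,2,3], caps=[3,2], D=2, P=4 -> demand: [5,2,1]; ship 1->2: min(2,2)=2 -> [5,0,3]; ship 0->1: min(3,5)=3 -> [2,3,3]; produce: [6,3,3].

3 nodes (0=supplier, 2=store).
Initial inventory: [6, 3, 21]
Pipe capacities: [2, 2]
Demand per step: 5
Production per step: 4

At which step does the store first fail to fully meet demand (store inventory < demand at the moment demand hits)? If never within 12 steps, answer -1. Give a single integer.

Step 1: demand=5,sold=5 ship[1->2]=2 ship[0->1]=2 prod=4 -> [8 3 18]
Step 2: demand=5,sold=5 ship[1->2]=2 ship[0->1]=2 prod=4 -> [10 3 15]
Step 3: demand=5,sold=5 ship[1->2]=2 ship[0->1]=2 prod=4 -> [12 3 12]
Step 4: demand=5,sold=5 ship[1->2]=2 ship[0->1]=2 prod=4 -> [14 3 9]
Step 5: demand=5,sold=5 ship[1->2]=2 ship[0->1]=2 prod=4 -> [16 3 6]
Step 6: demand=5,sold=5 ship[1->2]=2 ship[0->1]=2 prod=4 -> [18 3 3]
Step 7: demand=5,sold=3 ship[1->2]=2 ship[0->1]=2 prod=4 -> [20 3 2]
Step 8: demand=5,sold=2 ship[1->2]=2 ship[0->1]=2 prod=4 -> [22 3 2]
Step 9: demand=5,sold=2 ship[1->2]=2 ship[0->1]=2 prod=4 -> [24 3 2]
Step 10: demand=5,sold=2 ship[1->2]=2 ship[0->1]=2 prod=4 -> [26 3 2]
Step 11: demand=5,sold=2 ship[1->2]=2 ship[0->1]=2 prod=4 -> [28 3 2]
Step 12: demand=5,sold=2 ship[1->2]=2 ship[0->1]=2 prod=4 -> [30 3 2]
First stockout at step 7

7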